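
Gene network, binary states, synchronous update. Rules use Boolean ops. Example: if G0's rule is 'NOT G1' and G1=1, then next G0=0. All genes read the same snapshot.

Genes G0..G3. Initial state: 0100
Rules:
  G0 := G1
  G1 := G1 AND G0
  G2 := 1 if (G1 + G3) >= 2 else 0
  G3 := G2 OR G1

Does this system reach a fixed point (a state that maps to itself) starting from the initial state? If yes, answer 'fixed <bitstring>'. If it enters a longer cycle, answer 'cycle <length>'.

Answer: fixed 0000

Derivation:
Step 0: 0100
Step 1: G0=G1=1 G1=G1&G0=1&0=0 G2=(1+0>=2)=0 G3=G2|G1=0|1=1 -> 1001
Step 2: G0=G1=0 G1=G1&G0=0&1=0 G2=(0+1>=2)=0 G3=G2|G1=0|0=0 -> 0000
Step 3: G0=G1=0 G1=G1&G0=0&0=0 G2=(0+0>=2)=0 G3=G2|G1=0|0=0 -> 0000
Fixed point reached at step 2: 0000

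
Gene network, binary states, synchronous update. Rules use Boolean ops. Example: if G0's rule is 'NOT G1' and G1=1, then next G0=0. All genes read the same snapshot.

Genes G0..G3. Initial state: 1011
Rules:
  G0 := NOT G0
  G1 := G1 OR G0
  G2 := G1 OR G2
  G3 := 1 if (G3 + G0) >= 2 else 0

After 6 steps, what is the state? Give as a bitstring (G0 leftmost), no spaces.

Step 1: G0=NOT G0=NOT 1=0 G1=G1|G0=0|1=1 G2=G1|G2=0|1=1 G3=(1+1>=2)=1 -> 0111
Step 2: G0=NOT G0=NOT 0=1 G1=G1|G0=1|0=1 G2=G1|G2=1|1=1 G3=(1+0>=2)=0 -> 1110
Step 3: G0=NOT G0=NOT 1=0 G1=G1|G0=1|1=1 G2=G1|G2=1|1=1 G3=(0+1>=2)=0 -> 0110
Step 4: G0=NOT G0=NOT 0=1 G1=G1|G0=1|0=1 G2=G1|G2=1|1=1 G3=(0+0>=2)=0 -> 1110
Step 5: G0=NOT G0=NOT 1=0 G1=G1|G0=1|1=1 G2=G1|G2=1|1=1 G3=(0+1>=2)=0 -> 0110
Step 6: G0=NOT G0=NOT 0=1 G1=G1|G0=1|0=1 G2=G1|G2=1|1=1 G3=(0+0>=2)=0 -> 1110

1110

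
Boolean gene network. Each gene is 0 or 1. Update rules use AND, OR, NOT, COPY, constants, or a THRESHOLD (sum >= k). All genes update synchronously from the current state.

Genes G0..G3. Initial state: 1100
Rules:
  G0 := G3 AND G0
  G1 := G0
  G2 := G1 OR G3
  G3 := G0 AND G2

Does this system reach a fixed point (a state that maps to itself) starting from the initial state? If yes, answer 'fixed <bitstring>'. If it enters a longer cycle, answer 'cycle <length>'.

Answer: fixed 0000

Derivation:
Step 0: 1100
Step 1: G0=G3&G0=0&1=0 G1=G0=1 G2=G1|G3=1|0=1 G3=G0&G2=1&0=0 -> 0110
Step 2: G0=G3&G0=0&0=0 G1=G0=0 G2=G1|G3=1|0=1 G3=G0&G2=0&1=0 -> 0010
Step 3: G0=G3&G0=0&0=0 G1=G0=0 G2=G1|G3=0|0=0 G3=G0&G2=0&1=0 -> 0000
Step 4: G0=G3&G0=0&0=0 G1=G0=0 G2=G1|G3=0|0=0 G3=G0&G2=0&0=0 -> 0000
Fixed point reached at step 3: 0000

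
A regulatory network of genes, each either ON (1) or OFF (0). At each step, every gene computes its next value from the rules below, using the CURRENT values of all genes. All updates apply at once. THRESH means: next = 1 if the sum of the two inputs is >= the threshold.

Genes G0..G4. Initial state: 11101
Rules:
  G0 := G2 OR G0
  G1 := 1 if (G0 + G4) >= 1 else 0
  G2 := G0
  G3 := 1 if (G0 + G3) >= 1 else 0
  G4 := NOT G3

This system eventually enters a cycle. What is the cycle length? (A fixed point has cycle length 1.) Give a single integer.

Answer: 1

Derivation:
Step 0: 11101
Step 1: G0=G2|G0=1|1=1 G1=(1+1>=1)=1 G2=G0=1 G3=(1+0>=1)=1 G4=NOT G3=NOT 0=1 -> 11111
Step 2: G0=G2|G0=1|1=1 G1=(1+1>=1)=1 G2=G0=1 G3=(1+1>=1)=1 G4=NOT G3=NOT 1=0 -> 11110
Step 3: G0=G2|G0=1|1=1 G1=(1+0>=1)=1 G2=G0=1 G3=(1+1>=1)=1 G4=NOT G3=NOT 1=0 -> 11110
State from step 3 equals state from step 2 -> cycle length 1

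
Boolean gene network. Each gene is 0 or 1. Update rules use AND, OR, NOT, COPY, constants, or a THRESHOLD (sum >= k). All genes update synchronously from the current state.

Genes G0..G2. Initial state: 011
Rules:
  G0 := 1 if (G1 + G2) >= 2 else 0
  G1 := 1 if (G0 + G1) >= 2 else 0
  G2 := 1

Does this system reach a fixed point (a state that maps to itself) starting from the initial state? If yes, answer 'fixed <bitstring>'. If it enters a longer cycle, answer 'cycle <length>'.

Step 0: 011
Step 1: G0=(1+1>=2)=1 G1=(0+1>=2)=0 G2=1(const) -> 101
Step 2: G0=(0+1>=2)=0 G1=(1+0>=2)=0 G2=1(const) -> 001
Step 3: G0=(0+1>=2)=0 G1=(0+0>=2)=0 G2=1(const) -> 001
Fixed point reached at step 2: 001

Answer: fixed 001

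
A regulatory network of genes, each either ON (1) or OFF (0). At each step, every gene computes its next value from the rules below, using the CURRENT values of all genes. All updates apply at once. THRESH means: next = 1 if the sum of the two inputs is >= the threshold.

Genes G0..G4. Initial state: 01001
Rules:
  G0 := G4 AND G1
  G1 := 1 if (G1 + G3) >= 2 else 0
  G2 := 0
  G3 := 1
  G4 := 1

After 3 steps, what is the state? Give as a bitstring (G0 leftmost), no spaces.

Step 1: G0=G4&G1=1&1=1 G1=(1+0>=2)=0 G2=0(const) G3=1(const) G4=1(const) -> 10011
Step 2: G0=G4&G1=1&0=0 G1=(0+1>=2)=0 G2=0(const) G3=1(const) G4=1(const) -> 00011
Step 3: G0=G4&G1=1&0=0 G1=(0+1>=2)=0 G2=0(const) G3=1(const) G4=1(const) -> 00011

00011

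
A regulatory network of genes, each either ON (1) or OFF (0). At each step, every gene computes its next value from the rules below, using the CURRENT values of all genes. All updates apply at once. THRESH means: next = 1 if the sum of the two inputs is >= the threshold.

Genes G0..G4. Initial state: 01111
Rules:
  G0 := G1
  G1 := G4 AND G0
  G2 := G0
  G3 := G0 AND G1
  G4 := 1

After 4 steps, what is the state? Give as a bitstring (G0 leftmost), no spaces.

Step 1: G0=G1=1 G1=G4&G0=1&0=0 G2=G0=0 G3=G0&G1=0&1=0 G4=1(const) -> 10001
Step 2: G0=G1=0 G1=G4&G0=1&1=1 G2=G0=1 G3=G0&G1=1&0=0 G4=1(const) -> 01101
Step 3: G0=G1=1 G1=G4&G0=1&0=0 G2=G0=0 G3=G0&G1=0&1=0 G4=1(const) -> 10001
Step 4: G0=G1=0 G1=G4&G0=1&1=1 G2=G0=1 G3=G0&G1=1&0=0 G4=1(const) -> 01101

01101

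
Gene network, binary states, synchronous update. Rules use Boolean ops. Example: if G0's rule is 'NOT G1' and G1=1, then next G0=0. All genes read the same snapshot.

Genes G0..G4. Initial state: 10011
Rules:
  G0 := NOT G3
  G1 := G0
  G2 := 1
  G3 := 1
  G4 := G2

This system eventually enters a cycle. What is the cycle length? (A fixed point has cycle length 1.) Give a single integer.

Step 0: 10011
Step 1: G0=NOT G3=NOT 1=0 G1=G0=1 G2=1(const) G3=1(const) G4=G2=0 -> 01110
Step 2: G0=NOT G3=NOT 1=0 G1=G0=0 G2=1(const) G3=1(const) G4=G2=1 -> 00111
Step 3: G0=NOT G3=NOT 1=0 G1=G0=0 G2=1(const) G3=1(const) G4=G2=1 -> 00111
State from step 3 equals state from step 2 -> cycle length 1

Answer: 1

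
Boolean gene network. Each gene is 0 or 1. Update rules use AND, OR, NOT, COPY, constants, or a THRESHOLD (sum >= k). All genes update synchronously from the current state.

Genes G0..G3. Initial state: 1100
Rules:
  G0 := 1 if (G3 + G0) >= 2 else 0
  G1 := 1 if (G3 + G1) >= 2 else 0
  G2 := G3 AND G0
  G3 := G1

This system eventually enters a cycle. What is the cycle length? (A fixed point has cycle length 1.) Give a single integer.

Answer: 1

Derivation:
Step 0: 1100
Step 1: G0=(0+1>=2)=0 G1=(0+1>=2)=0 G2=G3&G0=0&1=0 G3=G1=1 -> 0001
Step 2: G0=(1+0>=2)=0 G1=(1+0>=2)=0 G2=G3&G0=1&0=0 G3=G1=0 -> 0000
Step 3: G0=(0+0>=2)=0 G1=(0+0>=2)=0 G2=G3&G0=0&0=0 G3=G1=0 -> 0000
State from step 3 equals state from step 2 -> cycle length 1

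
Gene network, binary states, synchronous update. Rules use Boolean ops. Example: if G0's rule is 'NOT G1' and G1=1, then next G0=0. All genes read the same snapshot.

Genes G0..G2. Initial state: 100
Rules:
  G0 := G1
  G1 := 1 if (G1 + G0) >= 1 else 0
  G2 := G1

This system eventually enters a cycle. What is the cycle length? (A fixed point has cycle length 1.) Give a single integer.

Step 0: 100
Step 1: G0=G1=0 G1=(0+1>=1)=1 G2=G1=0 -> 010
Step 2: G0=G1=1 G1=(1+0>=1)=1 G2=G1=1 -> 111
Step 3: G0=G1=1 G1=(1+1>=1)=1 G2=G1=1 -> 111
State from step 3 equals state from step 2 -> cycle length 1

Answer: 1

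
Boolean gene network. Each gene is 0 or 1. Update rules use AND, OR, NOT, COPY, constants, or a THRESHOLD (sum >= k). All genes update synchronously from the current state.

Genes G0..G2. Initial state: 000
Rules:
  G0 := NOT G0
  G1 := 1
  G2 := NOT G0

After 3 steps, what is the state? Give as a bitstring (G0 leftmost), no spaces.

Step 1: G0=NOT G0=NOT 0=1 G1=1(const) G2=NOT G0=NOT 0=1 -> 111
Step 2: G0=NOT G0=NOT 1=0 G1=1(const) G2=NOT G0=NOT 1=0 -> 010
Step 3: G0=NOT G0=NOT 0=1 G1=1(const) G2=NOT G0=NOT 0=1 -> 111

111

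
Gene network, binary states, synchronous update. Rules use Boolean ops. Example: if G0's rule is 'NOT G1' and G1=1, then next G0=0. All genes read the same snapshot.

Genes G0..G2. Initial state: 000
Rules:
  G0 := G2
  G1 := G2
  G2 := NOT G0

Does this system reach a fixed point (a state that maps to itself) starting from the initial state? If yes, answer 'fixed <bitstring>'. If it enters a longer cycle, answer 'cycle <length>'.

Step 0: 000
Step 1: G0=G2=0 G1=G2=0 G2=NOT G0=NOT 0=1 -> 001
Step 2: G0=G2=1 G1=G2=1 G2=NOT G0=NOT 0=1 -> 111
Step 3: G0=G2=1 G1=G2=1 G2=NOT G0=NOT 1=0 -> 110
Step 4: G0=G2=0 G1=G2=0 G2=NOT G0=NOT 1=0 -> 000
Cycle of length 4 starting at step 0 -> no fixed point

Answer: cycle 4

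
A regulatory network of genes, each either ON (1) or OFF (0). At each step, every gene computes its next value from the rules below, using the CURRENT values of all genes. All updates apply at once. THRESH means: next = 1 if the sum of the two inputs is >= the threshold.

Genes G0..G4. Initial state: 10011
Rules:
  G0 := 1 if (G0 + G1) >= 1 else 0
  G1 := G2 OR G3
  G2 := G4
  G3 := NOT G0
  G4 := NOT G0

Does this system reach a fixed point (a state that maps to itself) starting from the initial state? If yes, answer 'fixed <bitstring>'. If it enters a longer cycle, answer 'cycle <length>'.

Answer: fixed 10000

Derivation:
Step 0: 10011
Step 1: G0=(1+0>=1)=1 G1=G2|G3=0|1=1 G2=G4=1 G3=NOT G0=NOT 1=0 G4=NOT G0=NOT 1=0 -> 11100
Step 2: G0=(1+1>=1)=1 G1=G2|G3=1|0=1 G2=G4=0 G3=NOT G0=NOT 1=0 G4=NOT G0=NOT 1=0 -> 11000
Step 3: G0=(1+1>=1)=1 G1=G2|G3=0|0=0 G2=G4=0 G3=NOT G0=NOT 1=0 G4=NOT G0=NOT 1=0 -> 10000
Step 4: G0=(1+0>=1)=1 G1=G2|G3=0|0=0 G2=G4=0 G3=NOT G0=NOT 1=0 G4=NOT G0=NOT 1=0 -> 10000
Fixed point reached at step 3: 10000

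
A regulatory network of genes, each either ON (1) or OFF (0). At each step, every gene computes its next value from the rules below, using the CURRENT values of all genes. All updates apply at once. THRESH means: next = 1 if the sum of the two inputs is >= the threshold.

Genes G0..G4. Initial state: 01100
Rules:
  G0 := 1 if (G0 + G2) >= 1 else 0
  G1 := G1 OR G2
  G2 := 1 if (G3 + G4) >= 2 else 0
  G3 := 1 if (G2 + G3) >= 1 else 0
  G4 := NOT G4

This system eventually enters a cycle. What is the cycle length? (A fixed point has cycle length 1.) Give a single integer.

Answer: 2

Derivation:
Step 0: 01100
Step 1: G0=(0+1>=1)=1 G1=G1|G2=1|1=1 G2=(0+0>=2)=0 G3=(1+0>=1)=1 G4=NOT G4=NOT 0=1 -> 11011
Step 2: G0=(1+0>=1)=1 G1=G1|G2=1|0=1 G2=(1+1>=2)=1 G3=(0+1>=1)=1 G4=NOT G4=NOT 1=0 -> 11110
Step 3: G0=(1+1>=1)=1 G1=G1|G2=1|1=1 G2=(1+0>=2)=0 G3=(1+1>=1)=1 G4=NOT G4=NOT 0=1 -> 11011
State from step 3 equals state from step 1 -> cycle length 2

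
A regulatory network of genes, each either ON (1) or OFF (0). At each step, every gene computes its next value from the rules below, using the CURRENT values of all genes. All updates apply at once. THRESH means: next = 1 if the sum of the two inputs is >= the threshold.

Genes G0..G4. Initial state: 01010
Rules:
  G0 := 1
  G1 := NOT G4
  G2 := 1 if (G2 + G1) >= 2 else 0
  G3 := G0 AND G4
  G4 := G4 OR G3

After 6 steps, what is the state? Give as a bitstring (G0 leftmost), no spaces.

Step 1: G0=1(const) G1=NOT G4=NOT 0=1 G2=(0+1>=2)=0 G3=G0&G4=0&0=0 G4=G4|G3=0|1=1 -> 11001
Step 2: G0=1(const) G1=NOT G4=NOT 1=0 G2=(0+1>=2)=0 G3=G0&G4=1&1=1 G4=G4|G3=1|0=1 -> 10011
Step 3: G0=1(const) G1=NOT G4=NOT 1=0 G2=(0+0>=2)=0 G3=G0&G4=1&1=1 G4=G4|G3=1|1=1 -> 10011
Step 4: G0=1(const) G1=NOT G4=NOT 1=0 G2=(0+0>=2)=0 G3=G0&G4=1&1=1 G4=G4|G3=1|1=1 -> 10011
Step 5: G0=1(const) G1=NOT G4=NOT 1=0 G2=(0+0>=2)=0 G3=G0&G4=1&1=1 G4=G4|G3=1|1=1 -> 10011
Step 6: G0=1(const) G1=NOT G4=NOT 1=0 G2=(0+0>=2)=0 G3=G0&G4=1&1=1 G4=G4|G3=1|1=1 -> 10011

10011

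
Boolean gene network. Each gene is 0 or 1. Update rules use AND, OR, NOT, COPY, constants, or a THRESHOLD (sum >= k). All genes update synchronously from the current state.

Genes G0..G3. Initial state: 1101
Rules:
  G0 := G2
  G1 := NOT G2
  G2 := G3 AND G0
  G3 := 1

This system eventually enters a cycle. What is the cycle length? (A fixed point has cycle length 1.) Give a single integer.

Step 0: 1101
Step 1: G0=G2=0 G1=NOT G2=NOT 0=1 G2=G3&G0=1&1=1 G3=1(const) -> 0111
Step 2: G0=G2=1 G1=NOT G2=NOT 1=0 G2=G3&G0=1&0=0 G3=1(const) -> 1001
Step 3: G0=G2=0 G1=NOT G2=NOT 0=1 G2=G3&G0=1&1=1 G3=1(const) -> 0111
State from step 3 equals state from step 1 -> cycle length 2

Answer: 2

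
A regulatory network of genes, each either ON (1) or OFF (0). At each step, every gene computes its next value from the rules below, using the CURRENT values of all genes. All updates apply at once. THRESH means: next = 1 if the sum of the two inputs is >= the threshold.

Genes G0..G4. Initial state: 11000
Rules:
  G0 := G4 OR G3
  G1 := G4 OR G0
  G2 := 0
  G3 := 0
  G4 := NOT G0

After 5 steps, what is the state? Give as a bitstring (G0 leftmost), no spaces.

Step 1: G0=G4|G3=0|0=0 G1=G4|G0=0|1=1 G2=0(const) G3=0(const) G4=NOT G0=NOT 1=0 -> 01000
Step 2: G0=G4|G3=0|0=0 G1=G4|G0=0|0=0 G2=0(const) G3=0(const) G4=NOT G0=NOT 0=1 -> 00001
Step 3: G0=G4|G3=1|0=1 G1=G4|G0=1|0=1 G2=0(const) G3=0(const) G4=NOT G0=NOT 0=1 -> 11001
Step 4: G0=G4|G3=1|0=1 G1=G4|G0=1|1=1 G2=0(const) G3=0(const) G4=NOT G0=NOT 1=0 -> 11000
Step 5: G0=G4|G3=0|0=0 G1=G4|G0=0|1=1 G2=0(const) G3=0(const) G4=NOT G0=NOT 1=0 -> 01000

01000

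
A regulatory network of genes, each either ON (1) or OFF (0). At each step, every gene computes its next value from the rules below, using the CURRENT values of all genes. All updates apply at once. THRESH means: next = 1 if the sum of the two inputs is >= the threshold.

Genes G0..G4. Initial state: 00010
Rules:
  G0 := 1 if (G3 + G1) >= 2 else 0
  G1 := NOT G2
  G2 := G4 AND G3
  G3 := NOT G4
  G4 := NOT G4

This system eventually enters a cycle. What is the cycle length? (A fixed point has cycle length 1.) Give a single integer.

Step 0: 00010
Step 1: G0=(1+0>=2)=0 G1=NOT G2=NOT 0=1 G2=G4&G3=0&1=0 G3=NOT G4=NOT 0=1 G4=NOT G4=NOT 0=1 -> 01011
Step 2: G0=(1+1>=2)=1 G1=NOT G2=NOT 0=1 G2=G4&G3=1&1=1 G3=NOT G4=NOT 1=0 G4=NOT G4=NOT 1=0 -> 11100
Step 3: G0=(0+1>=2)=0 G1=NOT G2=NOT 1=0 G2=G4&G3=0&0=0 G3=NOT G4=NOT 0=1 G4=NOT G4=NOT 0=1 -> 00011
Step 4: G0=(1+0>=2)=0 G1=NOT G2=NOT 0=1 G2=G4&G3=1&1=1 G3=NOT G4=NOT 1=0 G4=NOT G4=NOT 1=0 -> 01100
Step 5: G0=(0+1>=2)=0 G1=NOT G2=NOT 1=0 G2=G4&G3=0&0=0 G3=NOT G4=NOT 0=1 G4=NOT G4=NOT 0=1 -> 00011
State from step 5 equals state from step 3 -> cycle length 2

Answer: 2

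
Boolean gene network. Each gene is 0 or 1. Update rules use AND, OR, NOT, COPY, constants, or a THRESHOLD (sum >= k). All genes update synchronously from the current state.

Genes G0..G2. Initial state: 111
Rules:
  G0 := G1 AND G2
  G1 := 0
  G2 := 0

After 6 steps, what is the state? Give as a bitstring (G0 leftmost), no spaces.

Step 1: G0=G1&G2=1&1=1 G1=0(const) G2=0(const) -> 100
Step 2: G0=G1&G2=0&0=0 G1=0(const) G2=0(const) -> 000
Step 3: G0=G1&G2=0&0=0 G1=0(const) G2=0(const) -> 000
Step 4: G0=G1&G2=0&0=0 G1=0(const) G2=0(const) -> 000
Step 5: G0=G1&G2=0&0=0 G1=0(const) G2=0(const) -> 000
Step 6: G0=G1&G2=0&0=0 G1=0(const) G2=0(const) -> 000

000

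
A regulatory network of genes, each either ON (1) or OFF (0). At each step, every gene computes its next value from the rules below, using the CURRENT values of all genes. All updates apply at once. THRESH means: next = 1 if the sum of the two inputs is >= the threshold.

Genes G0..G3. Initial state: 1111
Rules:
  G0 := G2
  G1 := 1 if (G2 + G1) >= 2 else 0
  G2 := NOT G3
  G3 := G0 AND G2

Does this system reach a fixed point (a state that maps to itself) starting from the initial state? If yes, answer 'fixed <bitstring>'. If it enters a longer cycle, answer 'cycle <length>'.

Step 0: 1111
Step 1: G0=G2=1 G1=(1+1>=2)=1 G2=NOT G3=NOT 1=0 G3=G0&G2=1&1=1 -> 1101
Step 2: G0=G2=0 G1=(0+1>=2)=0 G2=NOT G3=NOT 1=0 G3=G0&G2=1&0=0 -> 0000
Step 3: G0=G2=0 G1=(0+0>=2)=0 G2=NOT G3=NOT 0=1 G3=G0&G2=0&0=0 -> 0010
Step 4: G0=G2=1 G1=(1+0>=2)=0 G2=NOT G3=NOT 0=1 G3=G0&G2=0&1=0 -> 1010
Step 5: G0=G2=1 G1=(1+0>=2)=0 G2=NOT G3=NOT 0=1 G3=G0&G2=1&1=1 -> 1011
Step 6: G0=G2=1 G1=(1+0>=2)=0 G2=NOT G3=NOT 1=0 G3=G0&G2=1&1=1 -> 1001
Step 7: G0=G2=0 G1=(0+0>=2)=0 G2=NOT G3=NOT 1=0 G3=G0&G2=1&0=0 -> 0000
Cycle of length 5 starting at step 2 -> no fixed point

Answer: cycle 5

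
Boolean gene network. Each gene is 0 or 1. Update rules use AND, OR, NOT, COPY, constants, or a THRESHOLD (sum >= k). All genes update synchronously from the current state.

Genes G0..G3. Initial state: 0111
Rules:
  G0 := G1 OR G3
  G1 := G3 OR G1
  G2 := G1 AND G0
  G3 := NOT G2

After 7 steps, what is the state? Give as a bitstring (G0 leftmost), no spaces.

Step 1: G0=G1|G3=1|1=1 G1=G3|G1=1|1=1 G2=G1&G0=1&0=0 G3=NOT G2=NOT 1=0 -> 1100
Step 2: G0=G1|G3=1|0=1 G1=G3|G1=0|1=1 G2=G1&G0=1&1=1 G3=NOT G2=NOT 0=1 -> 1111
Step 3: G0=G1|G3=1|1=1 G1=G3|G1=1|1=1 G2=G1&G0=1&1=1 G3=NOT G2=NOT 1=0 -> 1110
Step 4: G0=G1|G3=1|0=1 G1=G3|G1=0|1=1 G2=G1&G0=1&1=1 G3=NOT G2=NOT 1=0 -> 1110
Step 5: G0=G1|G3=1|0=1 G1=G3|G1=0|1=1 G2=G1&G0=1&1=1 G3=NOT G2=NOT 1=0 -> 1110
Step 6: G0=G1|G3=1|0=1 G1=G3|G1=0|1=1 G2=G1&G0=1&1=1 G3=NOT G2=NOT 1=0 -> 1110
Step 7: G0=G1|G3=1|0=1 G1=G3|G1=0|1=1 G2=G1&G0=1&1=1 G3=NOT G2=NOT 1=0 -> 1110

1110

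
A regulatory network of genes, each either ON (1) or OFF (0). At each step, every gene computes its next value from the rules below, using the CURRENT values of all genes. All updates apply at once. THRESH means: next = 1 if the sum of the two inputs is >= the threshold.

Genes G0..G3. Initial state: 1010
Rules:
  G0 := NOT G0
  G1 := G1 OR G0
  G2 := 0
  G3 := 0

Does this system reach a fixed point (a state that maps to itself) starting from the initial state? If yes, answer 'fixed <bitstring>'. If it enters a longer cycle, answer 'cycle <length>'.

Step 0: 1010
Step 1: G0=NOT G0=NOT 1=0 G1=G1|G0=0|1=1 G2=0(const) G3=0(const) -> 0100
Step 2: G0=NOT G0=NOT 0=1 G1=G1|G0=1|0=1 G2=0(const) G3=0(const) -> 1100
Step 3: G0=NOT G0=NOT 1=0 G1=G1|G0=1|1=1 G2=0(const) G3=0(const) -> 0100
Cycle of length 2 starting at step 1 -> no fixed point

Answer: cycle 2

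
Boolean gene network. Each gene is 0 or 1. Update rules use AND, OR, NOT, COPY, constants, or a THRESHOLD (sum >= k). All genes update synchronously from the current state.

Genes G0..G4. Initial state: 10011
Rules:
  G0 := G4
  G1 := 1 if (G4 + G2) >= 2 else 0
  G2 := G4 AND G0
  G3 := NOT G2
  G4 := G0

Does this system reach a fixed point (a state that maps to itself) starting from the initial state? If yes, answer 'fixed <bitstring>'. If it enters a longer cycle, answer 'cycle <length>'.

Answer: fixed 11101

Derivation:
Step 0: 10011
Step 1: G0=G4=1 G1=(1+0>=2)=0 G2=G4&G0=1&1=1 G3=NOT G2=NOT 0=1 G4=G0=1 -> 10111
Step 2: G0=G4=1 G1=(1+1>=2)=1 G2=G4&G0=1&1=1 G3=NOT G2=NOT 1=0 G4=G0=1 -> 11101
Step 3: G0=G4=1 G1=(1+1>=2)=1 G2=G4&G0=1&1=1 G3=NOT G2=NOT 1=0 G4=G0=1 -> 11101
Fixed point reached at step 2: 11101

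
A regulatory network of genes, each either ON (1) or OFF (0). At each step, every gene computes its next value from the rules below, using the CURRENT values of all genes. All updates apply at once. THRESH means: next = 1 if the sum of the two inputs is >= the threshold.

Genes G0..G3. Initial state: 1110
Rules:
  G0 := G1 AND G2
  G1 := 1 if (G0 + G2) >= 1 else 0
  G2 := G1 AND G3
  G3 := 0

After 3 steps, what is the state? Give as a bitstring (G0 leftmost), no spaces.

Step 1: G0=G1&G2=1&1=1 G1=(1+1>=1)=1 G2=G1&G3=1&0=0 G3=0(const) -> 1100
Step 2: G0=G1&G2=1&0=0 G1=(1+0>=1)=1 G2=G1&G3=1&0=0 G3=0(const) -> 0100
Step 3: G0=G1&G2=1&0=0 G1=(0+0>=1)=0 G2=G1&G3=1&0=0 G3=0(const) -> 0000

0000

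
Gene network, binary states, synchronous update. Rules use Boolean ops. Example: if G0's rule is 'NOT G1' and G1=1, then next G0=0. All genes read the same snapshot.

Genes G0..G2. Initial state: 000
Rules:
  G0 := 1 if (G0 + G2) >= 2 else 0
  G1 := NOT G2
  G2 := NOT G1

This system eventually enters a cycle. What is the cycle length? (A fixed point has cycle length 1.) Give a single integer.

Step 0: 000
Step 1: G0=(0+0>=2)=0 G1=NOT G2=NOT 0=1 G2=NOT G1=NOT 0=1 -> 011
Step 2: G0=(0+1>=2)=0 G1=NOT G2=NOT 1=0 G2=NOT G1=NOT 1=0 -> 000
State from step 2 equals state from step 0 -> cycle length 2

Answer: 2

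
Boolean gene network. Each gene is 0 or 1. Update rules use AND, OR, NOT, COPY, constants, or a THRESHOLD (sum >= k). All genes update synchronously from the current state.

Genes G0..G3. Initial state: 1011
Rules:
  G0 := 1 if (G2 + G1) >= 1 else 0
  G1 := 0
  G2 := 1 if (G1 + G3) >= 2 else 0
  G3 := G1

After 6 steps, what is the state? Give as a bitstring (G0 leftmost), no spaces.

Step 1: G0=(1+0>=1)=1 G1=0(const) G2=(0+1>=2)=0 G3=G1=0 -> 1000
Step 2: G0=(0+0>=1)=0 G1=0(const) G2=(0+0>=2)=0 G3=G1=0 -> 0000
Step 3: G0=(0+0>=1)=0 G1=0(const) G2=(0+0>=2)=0 G3=G1=0 -> 0000
Step 4: G0=(0+0>=1)=0 G1=0(const) G2=(0+0>=2)=0 G3=G1=0 -> 0000
Step 5: G0=(0+0>=1)=0 G1=0(const) G2=(0+0>=2)=0 G3=G1=0 -> 0000
Step 6: G0=(0+0>=1)=0 G1=0(const) G2=(0+0>=2)=0 G3=G1=0 -> 0000

0000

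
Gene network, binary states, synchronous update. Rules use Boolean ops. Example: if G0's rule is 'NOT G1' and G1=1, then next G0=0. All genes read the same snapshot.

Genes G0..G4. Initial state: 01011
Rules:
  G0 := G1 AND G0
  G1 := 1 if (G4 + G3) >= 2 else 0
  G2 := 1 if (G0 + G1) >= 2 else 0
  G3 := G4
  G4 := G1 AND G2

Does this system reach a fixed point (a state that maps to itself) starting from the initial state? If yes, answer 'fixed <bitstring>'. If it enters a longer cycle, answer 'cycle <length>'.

Step 0: 01011
Step 1: G0=G1&G0=1&0=0 G1=(1+1>=2)=1 G2=(0+1>=2)=0 G3=G4=1 G4=G1&G2=1&0=0 -> 01010
Step 2: G0=G1&G0=1&0=0 G1=(0+1>=2)=0 G2=(0+1>=2)=0 G3=G4=0 G4=G1&G2=1&0=0 -> 00000
Step 3: G0=G1&G0=0&0=0 G1=(0+0>=2)=0 G2=(0+0>=2)=0 G3=G4=0 G4=G1&G2=0&0=0 -> 00000
Fixed point reached at step 2: 00000

Answer: fixed 00000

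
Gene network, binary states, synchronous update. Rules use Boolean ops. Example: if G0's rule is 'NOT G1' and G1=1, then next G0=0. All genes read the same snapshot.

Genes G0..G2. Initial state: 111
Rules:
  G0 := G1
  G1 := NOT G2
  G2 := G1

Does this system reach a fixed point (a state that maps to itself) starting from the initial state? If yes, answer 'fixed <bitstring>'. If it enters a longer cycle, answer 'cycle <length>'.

Answer: cycle 4

Derivation:
Step 0: 111
Step 1: G0=G1=1 G1=NOT G2=NOT 1=0 G2=G1=1 -> 101
Step 2: G0=G1=0 G1=NOT G2=NOT 1=0 G2=G1=0 -> 000
Step 3: G0=G1=0 G1=NOT G2=NOT 0=1 G2=G1=0 -> 010
Step 4: G0=G1=1 G1=NOT G2=NOT 0=1 G2=G1=1 -> 111
Cycle of length 4 starting at step 0 -> no fixed point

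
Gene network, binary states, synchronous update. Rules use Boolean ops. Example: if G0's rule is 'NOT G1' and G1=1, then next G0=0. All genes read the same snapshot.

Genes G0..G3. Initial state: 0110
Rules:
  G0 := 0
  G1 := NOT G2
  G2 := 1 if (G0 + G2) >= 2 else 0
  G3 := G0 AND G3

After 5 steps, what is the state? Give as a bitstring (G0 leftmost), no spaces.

Step 1: G0=0(const) G1=NOT G2=NOT 1=0 G2=(0+1>=2)=0 G3=G0&G3=0&0=0 -> 0000
Step 2: G0=0(const) G1=NOT G2=NOT 0=1 G2=(0+0>=2)=0 G3=G0&G3=0&0=0 -> 0100
Step 3: G0=0(const) G1=NOT G2=NOT 0=1 G2=(0+0>=2)=0 G3=G0&G3=0&0=0 -> 0100
Step 4: G0=0(const) G1=NOT G2=NOT 0=1 G2=(0+0>=2)=0 G3=G0&G3=0&0=0 -> 0100
Step 5: G0=0(const) G1=NOT G2=NOT 0=1 G2=(0+0>=2)=0 G3=G0&G3=0&0=0 -> 0100

0100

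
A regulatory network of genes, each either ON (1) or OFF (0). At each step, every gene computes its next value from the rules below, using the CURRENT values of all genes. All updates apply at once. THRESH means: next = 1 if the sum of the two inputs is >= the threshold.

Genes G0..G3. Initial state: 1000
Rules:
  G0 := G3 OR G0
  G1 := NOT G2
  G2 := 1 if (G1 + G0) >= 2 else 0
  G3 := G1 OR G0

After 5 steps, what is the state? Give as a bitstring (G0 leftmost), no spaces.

Step 1: G0=G3|G0=0|1=1 G1=NOT G2=NOT 0=1 G2=(0+1>=2)=0 G3=G1|G0=0|1=1 -> 1101
Step 2: G0=G3|G0=1|1=1 G1=NOT G2=NOT 0=1 G2=(1+1>=2)=1 G3=G1|G0=1|1=1 -> 1111
Step 3: G0=G3|G0=1|1=1 G1=NOT G2=NOT 1=0 G2=(1+1>=2)=1 G3=G1|G0=1|1=1 -> 1011
Step 4: G0=G3|G0=1|1=1 G1=NOT G2=NOT 1=0 G2=(0+1>=2)=0 G3=G1|G0=0|1=1 -> 1001
Step 5: G0=G3|G0=1|1=1 G1=NOT G2=NOT 0=1 G2=(0+1>=2)=0 G3=G1|G0=0|1=1 -> 1101

1101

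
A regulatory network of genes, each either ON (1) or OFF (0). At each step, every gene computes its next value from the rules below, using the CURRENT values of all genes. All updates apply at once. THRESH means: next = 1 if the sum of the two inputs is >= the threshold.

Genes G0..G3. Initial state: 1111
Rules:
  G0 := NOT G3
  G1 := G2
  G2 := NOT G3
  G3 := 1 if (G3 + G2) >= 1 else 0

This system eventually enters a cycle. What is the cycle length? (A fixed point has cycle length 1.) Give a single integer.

Answer: 1

Derivation:
Step 0: 1111
Step 1: G0=NOT G3=NOT 1=0 G1=G2=1 G2=NOT G3=NOT 1=0 G3=(1+1>=1)=1 -> 0101
Step 2: G0=NOT G3=NOT 1=0 G1=G2=0 G2=NOT G3=NOT 1=0 G3=(1+0>=1)=1 -> 0001
Step 3: G0=NOT G3=NOT 1=0 G1=G2=0 G2=NOT G3=NOT 1=0 G3=(1+0>=1)=1 -> 0001
State from step 3 equals state from step 2 -> cycle length 1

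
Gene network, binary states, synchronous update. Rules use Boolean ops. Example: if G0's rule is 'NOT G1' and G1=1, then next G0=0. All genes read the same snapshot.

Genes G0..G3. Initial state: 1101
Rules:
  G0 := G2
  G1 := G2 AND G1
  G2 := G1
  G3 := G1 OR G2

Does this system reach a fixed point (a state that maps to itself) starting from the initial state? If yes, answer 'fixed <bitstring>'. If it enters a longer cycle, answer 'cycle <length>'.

Answer: fixed 0000

Derivation:
Step 0: 1101
Step 1: G0=G2=0 G1=G2&G1=0&1=0 G2=G1=1 G3=G1|G2=1|0=1 -> 0011
Step 2: G0=G2=1 G1=G2&G1=1&0=0 G2=G1=0 G3=G1|G2=0|1=1 -> 1001
Step 3: G0=G2=0 G1=G2&G1=0&0=0 G2=G1=0 G3=G1|G2=0|0=0 -> 0000
Step 4: G0=G2=0 G1=G2&G1=0&0=0 G2=G1=0 G3=G1|G2=0|0=0 -> 0000
Fixed point reached at step 3: 0000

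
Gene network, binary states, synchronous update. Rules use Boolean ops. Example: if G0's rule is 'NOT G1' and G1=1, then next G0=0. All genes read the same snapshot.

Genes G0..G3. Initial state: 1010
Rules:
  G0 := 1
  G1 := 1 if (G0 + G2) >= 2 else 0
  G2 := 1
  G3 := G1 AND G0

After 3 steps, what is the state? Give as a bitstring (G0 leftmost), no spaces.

Step 1: G0=1(const) G1=(1+1>=2)=1 G2=1(const) G3=G1&G0=0&1=0 -> 1110
Step 2: G0=1(const) G1=(1+1>=2)=1 G2=1(const) G3=G1&G0=1&1=1 -> 1111
Step 3: G0=1(const) G1=(1+1>=2)=1 G2=1(const) G3=G1&G0=1&1=1 -> 1111

1111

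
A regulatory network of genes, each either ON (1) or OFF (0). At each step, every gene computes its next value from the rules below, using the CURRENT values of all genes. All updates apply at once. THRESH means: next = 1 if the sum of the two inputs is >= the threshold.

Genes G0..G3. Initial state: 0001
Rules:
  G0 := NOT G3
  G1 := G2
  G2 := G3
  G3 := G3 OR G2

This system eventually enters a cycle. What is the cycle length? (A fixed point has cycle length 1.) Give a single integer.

Step 0: 0001
Step 1: G0=NOT G3=NOT 1=0 G1=G2=0 G2=G3=1 G3=G3|G2=1|0=1 -> 0011
Step 2: G0=NOT G3=NOT 1=0 G1=G2=1 G2=G3=1 G3=G3|G2=1|1=1 -> 0111
Step 3: G0=NOT G3=NOT 1=0 G1=G2=1 G2=G3=1 G3=G3|G2=1|1=1 -> 0111
State from step 3 equals state from step 2 -> cycle length 1

Answer: 1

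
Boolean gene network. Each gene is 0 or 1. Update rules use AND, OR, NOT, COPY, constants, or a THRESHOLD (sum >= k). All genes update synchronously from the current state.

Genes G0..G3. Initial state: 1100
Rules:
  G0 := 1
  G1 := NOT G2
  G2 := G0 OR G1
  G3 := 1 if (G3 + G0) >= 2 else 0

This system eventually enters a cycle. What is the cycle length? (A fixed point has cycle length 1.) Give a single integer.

Answer: 1

Derivation:
Step 0: 1100
Step 1: G0=1(const) G1=NOT G2=NOT 0=1 G2=G0|G1=1|1=1 G3=(0+1>=2)=0 -> 1110
Step 2: G0=1(const) G1=NOT G2=NOT 1=0 G2=G0|G1=1|1=1 G3=(0+1>=2)=0 -> 1010
Step 3: G0=1(const) G1=NOT G2=NOT 1=0 G2=G0|G1=1|0=1 G3=(0+1>=2)=0 -> 1010
State from step 3 equals state from step 2 -> cycle length 1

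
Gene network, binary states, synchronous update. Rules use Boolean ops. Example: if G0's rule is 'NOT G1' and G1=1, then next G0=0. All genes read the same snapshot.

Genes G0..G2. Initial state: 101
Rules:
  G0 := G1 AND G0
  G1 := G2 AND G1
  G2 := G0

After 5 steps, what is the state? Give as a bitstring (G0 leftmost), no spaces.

Step 1: G0=G1&G0=0&1=0 G1=G2&G1=1&0=0 G2=G0=1 -> 001
Step 2: G0=G1&G0=0&0=0 G1=G2&G1=1&0=0 G2=G0=0 -> 000
Step 3: G0=G1&G0=0&0=0 G1=G2&G1=0&0=0 G2=G0=0 -> 000
Step 4: G0=G1&G0=0&0=0 G1=G2&G1=0&0=0 G2=G0=0 -> 000
Step 5: G0=G1&G0=0&0=0 G1=G2&G1=0&0=0 G2=G0=0 -> 000

000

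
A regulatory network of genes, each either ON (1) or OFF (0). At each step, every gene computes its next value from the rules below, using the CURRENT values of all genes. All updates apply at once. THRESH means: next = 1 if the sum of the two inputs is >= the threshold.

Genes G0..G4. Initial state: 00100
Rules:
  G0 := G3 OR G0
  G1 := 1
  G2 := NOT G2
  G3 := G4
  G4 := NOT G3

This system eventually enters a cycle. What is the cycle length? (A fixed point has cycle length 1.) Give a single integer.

Step 0: 00100
Step 1: G0=G3|G0=0|0=0 G1=1(const) G2=NOT G2=NOT 1=0 G3=G4=0 G4=NOT G3=NOT 0=1 -> 01001
Step 2: G0=G3|G0=0|0=0 G1=1(const) G2=NOT G2=NOT 0=1 G3=G4=1 G4=NOT G3=NOT 0=1 -> 01111
Step 3: G0=G3|G0=1|0=1 G1=1(const) G2=NOT G2=NOT 1=0 G3=G4=1 G4=NOT G3=NOT 1=0 -> 11010
Step 4: G0=G3|G0=1|1=1 G1=1(const) G2=NOT G2=NOT 0=1 G3=G4=0 G4=NOT G3=NOT 1=0 -> 11100
Step 5: G0=G3|G0=0|1=1 G1=1(const) G2=NOT G2=NOT 1=0 G3=G4=0 G4=NOT G3=NOT 0=1 -> 11001
Step 6: G0=G3|G0=0|1=1 G1=1(const) G2=NOT G2=NOT 0=1 G3=G4=1 G4=NOT G3=NOT 0=1 -> 11111
Step 7: G0=G3|G0=1|1=1 G1=1(const) G2=NOT G2=NOT 1=0 G3=G4=1 G4=NOT G3=NOT 1=0 -> 11010
State from step 7 equals state from step 3 -> cycle length 4

Answer: 4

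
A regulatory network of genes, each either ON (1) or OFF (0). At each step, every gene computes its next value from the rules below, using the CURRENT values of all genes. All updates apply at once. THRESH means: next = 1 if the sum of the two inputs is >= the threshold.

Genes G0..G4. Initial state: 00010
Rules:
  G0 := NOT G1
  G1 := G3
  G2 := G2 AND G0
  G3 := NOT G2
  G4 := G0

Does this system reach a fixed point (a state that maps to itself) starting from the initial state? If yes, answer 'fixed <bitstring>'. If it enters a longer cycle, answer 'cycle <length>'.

Answer: fixed 01010

Derivation:
Step 0: 00010
Step 1: G0=NOT G1=NOT 0=1 G1=G3=1 G2=G2&G0=0&0=0 G3=NOT G2=NOT 0=1 G4=G0=0 -> 11010
Step 2: G0=NOT G1=NOT 1=0 G1=G3=1 G2=G2&G0=0&1=0 G3=NOT G2=NOT 0=1 G4=G0=1 -> 01011
Step 3: G0=NOT G1=NOT 1=0 G1=G3=1 G2=G2&G0=0&0=0 G3=NOT G2=NOT 0=1 G4=G0=0 -> 01010
Step 4: G0=NOT G1=NOT 1=0 G1=G3=1 G2=G2&G0=0&0=0 G3=NOT G2=NOT 0=1 G4=G0=0 -> 01010
Fixed point reached at step 3: 01010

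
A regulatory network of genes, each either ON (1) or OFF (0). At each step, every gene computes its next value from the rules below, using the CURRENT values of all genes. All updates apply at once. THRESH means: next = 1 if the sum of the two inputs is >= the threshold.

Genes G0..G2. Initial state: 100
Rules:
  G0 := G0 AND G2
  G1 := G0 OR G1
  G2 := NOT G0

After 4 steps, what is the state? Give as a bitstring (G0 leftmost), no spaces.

Step 1: G0=G0&G2=1&0=0 G1=G0|G1=1|0=1 G2=NOT G0=NOT 1=0 -> 010
Step 2: G0=G0&G2=0&0=0 G1=G0|G1=0|1=1 G2=NOT G0=NOT 0=1 -> 011
Step 3: G0=G0&G2=0&1=0 G1=G0|G1=0|1=1 G2=NOT G0=NOT 0=1 -> 011
Step 4: G0=G0&G2=0&1=0 G1=G0|G1=0|1=1 G2=NOT G0=NOT 0=1 -> 011

011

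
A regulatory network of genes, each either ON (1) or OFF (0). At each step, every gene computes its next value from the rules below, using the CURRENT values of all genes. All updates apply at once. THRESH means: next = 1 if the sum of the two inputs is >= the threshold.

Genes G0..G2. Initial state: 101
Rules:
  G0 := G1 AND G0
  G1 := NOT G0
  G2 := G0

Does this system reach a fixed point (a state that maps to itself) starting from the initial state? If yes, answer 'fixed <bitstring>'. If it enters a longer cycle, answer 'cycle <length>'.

Answer: fixed 010

Derivation:
Step 0: 101
Step 1: G0=G1&G0=0&1=0 G1=NOT G0=NOT 1=0 G2=G0=1 -> 001
Step 2: G0=G1&G0=0&0=0 G1=NOT G0=NOT 0=1 G2=G0=0 -> 010
Step 3: G0=G1&G0=1&0=0 G1=NOT G0=NOT 0=1 G2=G0=0 -> 010
Fixed point reached at step 2: 010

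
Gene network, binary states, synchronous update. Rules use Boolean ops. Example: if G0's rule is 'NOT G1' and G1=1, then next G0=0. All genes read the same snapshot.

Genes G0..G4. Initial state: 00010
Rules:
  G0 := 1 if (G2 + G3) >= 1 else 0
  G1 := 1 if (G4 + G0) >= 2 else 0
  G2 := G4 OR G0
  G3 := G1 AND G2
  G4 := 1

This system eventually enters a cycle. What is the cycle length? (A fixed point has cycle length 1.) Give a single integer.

Step 0: 00010
Step 1: G0=(0+1>=1)=1 G1=(0+0>=2)=0 G2=G4|G0=0|0=0 G3=G1&G2=0&0=0 G4=1(const) -> 10001
Step 2: G0=(0+0>=1)=0 G1=(1+1>=2)=1 G2=G4|G0=1|1=1 G3=G1&G2=0&0=0 G4=1(const) -> 01101
Step 3: G0=(1+0>=1)=1 G1=(1+0>=2)=0 G2=G4|G0=1|0=1 G3=G1&G2=1&1=1 G4=1(const) -> 10111
Step 4: G0=(1+1>=1)=1 G1=(1+1>=2)=1 G2=G4|G0=1|1=1 G3=G1&G2=0&1=0 G4=1(const) -> 11101
Step 5: G0=(1+0>=1)=1 G1=(1+1>=2)=1 G2=G4|G0=1|1=1 G3=G1&G2=1&1=1 G4=1(const) -> 11111
Step 6: G0=(1+1>=1)=1 G1=(1+1>=2)=1 G2=G4|G0=1|1=1 G3=G1&G2=1&1=1 G4=1(const) -> 11111
State from step 6 equals state from step 5 -> cycle length 1

Answer: 1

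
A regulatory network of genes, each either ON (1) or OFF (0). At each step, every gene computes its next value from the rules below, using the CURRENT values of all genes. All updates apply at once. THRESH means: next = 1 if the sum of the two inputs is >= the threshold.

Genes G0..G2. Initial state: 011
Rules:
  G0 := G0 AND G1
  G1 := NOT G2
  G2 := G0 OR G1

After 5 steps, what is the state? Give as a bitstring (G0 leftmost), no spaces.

Step 1: G0=G0&G1=0&1=0 G1=NOT G2=NOT 1=0 G2=G0|G1=0|1=1 -> 001
Step 2: G0=G0&G1=0&0=0 G1=NOT G2=NOT 1=0 G2=G0|G1=0|0=0 -> 000
Step 3: G0=G0&G1=0&0=0 G1=NOT G2=NOT 0=1 G2=G0|G1=0|0=0 -> 010
Step 4: G0=G0&G1=0&1=0 G1=NOT G2=NOT 0=1 G2=G0|G1=0|1=1 -> 011
Step 5: G0=G0&G1=0&1=0 G1=NOT G2=NOT 1=0 G2=G0|G1=0|1=1 -> 001

001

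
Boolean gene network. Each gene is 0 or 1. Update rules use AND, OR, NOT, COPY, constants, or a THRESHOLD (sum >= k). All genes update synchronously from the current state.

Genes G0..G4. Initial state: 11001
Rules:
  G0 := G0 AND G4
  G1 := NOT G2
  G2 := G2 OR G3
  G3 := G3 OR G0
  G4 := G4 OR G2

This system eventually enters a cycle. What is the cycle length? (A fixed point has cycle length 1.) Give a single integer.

Step 0: 11001
Step 1: G0=G0&G4=1&1=1 G1=NOT G2=NOT 0=1 G2=G2|G3=0|0=0 G3=G3|G0=0|1=1 G4=G4|G2=1|0=1 -> 11011
Step 2: G0=G0&G4=1&1=1 G1=NOT G2=NOT 0=1 G2=G2|G3=0|1=1 G3=G3|G0=1|1=1 G4=G4|G2=1|0=1 -> 11111
Step 3: G0=G0&G4=1&1=1 G1=NOT G2=NOT 1=0 G2=G2|G3=1|1=1 G3=G3|G0=1|1=1 G4=G4|G2=1|1=1 -> 10111
Step 4: G0=G0&G4=1&1=1 G1=NOT G2=NOT 1=0 G2=G2|G3=1|1=1 G3=G3|G0=1|1=1 G4=G4|G2=1|1=1 -> 10111
State from step 4 equals state from step 3 -> cycle length 1

Answer: 1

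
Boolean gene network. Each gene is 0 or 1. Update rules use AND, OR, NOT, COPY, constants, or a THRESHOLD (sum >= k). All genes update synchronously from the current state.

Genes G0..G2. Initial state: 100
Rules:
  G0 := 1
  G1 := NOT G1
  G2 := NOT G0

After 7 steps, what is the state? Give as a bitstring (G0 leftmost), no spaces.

Step 1: G0=1(const) G1=NOT G1=NOT 0=1 G2=NOT G0=NOT 1=0 -> 110
Step 2: G0=1(const) G1=NOT G1=NOT 1=0 G2=NOT G0=NOT 1=0 -> 100
Step 3: G0=1(const) G1=NOT G1=NOT 0=1 G2=NOT G0=NOT 1=0 -> 110
Step 4: G0=1(const) G1=NOT G1=NOT 1=0 G2=NOT G0=NOT 1=0 -> 100
Step 5: G0=1(const) G1=NOT G1=NOT 0=1 G2=NOT G0=NOT 1=0 -> 110
Step 6: G0=1(const) G1=NOT G1=NOT 1=0 G2=NOT G0=NOT 1=0 -> 100
Step 7: G0=1(const) G1=NOT G1=NOT 0=1 G2=NOT G0=NOT 1=0 -> 110

110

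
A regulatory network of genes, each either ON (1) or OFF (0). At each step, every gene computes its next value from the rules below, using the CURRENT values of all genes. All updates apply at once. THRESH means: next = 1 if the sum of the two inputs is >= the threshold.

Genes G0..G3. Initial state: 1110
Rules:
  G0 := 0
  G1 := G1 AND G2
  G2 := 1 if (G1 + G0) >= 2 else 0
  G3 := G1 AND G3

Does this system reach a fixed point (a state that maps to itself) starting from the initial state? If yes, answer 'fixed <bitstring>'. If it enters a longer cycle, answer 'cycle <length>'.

Step 0: 1110
Step 1: G0=0(const) G1=G1&G2=1&1=1 G2=(1+1>=2)=1 G3=G1&G3=1&0=0 -> 0110
Step 2: G0=0(const) G1=G1&G2=1&1=1 G2=(1+0>=2)=0 G3=G1&G3=1&0=0 -> 0100
Step 3: G0=0(const) G1=G1&G2=1&0=0 G2=(1+0>=2)=0 G3=G1&G3=1&0=0 -> 0000
Step 4: G0=0(const) G1=G1&G2=0&0=0 G2=(0+0>=2)=0 G3=G1&G3=0&0=0 -> 0000
Fixed point reached at step 3: 0000

Answer: fixed 0000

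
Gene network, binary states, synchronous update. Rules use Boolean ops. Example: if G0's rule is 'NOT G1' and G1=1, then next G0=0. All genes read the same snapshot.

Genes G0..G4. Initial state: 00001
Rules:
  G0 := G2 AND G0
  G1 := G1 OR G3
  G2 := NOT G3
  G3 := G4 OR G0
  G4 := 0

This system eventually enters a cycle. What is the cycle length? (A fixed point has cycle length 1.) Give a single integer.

Answer: 1

Derivation:
Step 0: 00001
Step 1: G0=G2&G0=0&0=0 G1=G1|G3=0|0=0 G2=NOT G3=NOT 0=1 G3=G4|G0=1|0=1 G4=0(const) -> 00110
Step 2: G0=G2&G0=1&0=0 G1=G1|G3=0|1=1 G2=NOT G3=NOT 1=0 G3=G4|G0=0|0=0 G4=0(const) -> 01000
Step 3: G0=G2&G0=0&0=0 G1=G1|G3=1|0=1 G2=NOT G3=NOT 0=1 G3=G4|G0=0|0=0 G4=0(const) -> 01100
Step 4: G0=G2&G0=1&0=0 G1=G1|G3=1|0=1 G2=NOT G3=NOT 0=1 G3=G4|G0=0|0=0 G4=0(const) -> 01100
State from step 4 equals state from step 3 -> cycle length 1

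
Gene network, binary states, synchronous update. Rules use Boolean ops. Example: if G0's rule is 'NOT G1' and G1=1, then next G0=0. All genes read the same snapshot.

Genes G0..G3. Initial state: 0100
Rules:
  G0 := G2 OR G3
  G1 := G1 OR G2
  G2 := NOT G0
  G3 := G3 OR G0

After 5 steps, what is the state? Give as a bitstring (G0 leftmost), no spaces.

Step 1: G0=G2|G3=0|0=0 G1=G1|G2=1|0=1 G2=NOT G0=NOT 0=1 G3=G3|G0=0|0=0 -> 0110
Step 2: G0=G2|G3=1|0=1 G1=G1|G2=1|1=1 G2=NOT G0=NOT 0=1 G3=G3|G0=0|0=0 -> 1110
Step 3: G0=G2|G3=1|0=1 G1=G1|G2=1|1=1 G2=NOT G0=NOT 1=0 G3=G3|G0=0|1=1 -> 1101
Step 4: G0=G2|G3=0|1=1 G1=G1|G2=1|0=1 G2=NOT G0=NOT 1=0 G3=G3|G0=1|1=1 -> 1101
Step 5: G0=G2|G3=0|1=1 G1=G1|G2=1|0=1 G2=NOT G0=NOT 1=0 G3=G3|G0=1|1=1 -> 1101

1101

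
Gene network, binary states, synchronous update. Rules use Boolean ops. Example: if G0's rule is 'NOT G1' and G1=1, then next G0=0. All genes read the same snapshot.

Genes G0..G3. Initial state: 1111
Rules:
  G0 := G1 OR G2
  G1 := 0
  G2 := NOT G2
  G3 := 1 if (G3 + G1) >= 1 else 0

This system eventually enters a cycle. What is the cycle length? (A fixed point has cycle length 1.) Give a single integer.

Answer: 2

Derivation:
Step 0: 1111
Step 1: G0=G1|G2=1|1=1 G1=0(const) G2=NOT G2=NOT 1=0 G3=(1+1>=1)=1 -> 1001
Step 2: G0=G1|G2=0|0=0 G1=0(const) G2=NOT G2=NOT 0=1 G3=(1+0>=1)=1 -> 0011
Step 3: G0=G1|G2=0|1=1 G1=0(const) G2=NOT G2=NOT 1=0 G3=(1+0>=1)=1 -> 1001
State from step 3 equals state from step 1 -> cycle length 2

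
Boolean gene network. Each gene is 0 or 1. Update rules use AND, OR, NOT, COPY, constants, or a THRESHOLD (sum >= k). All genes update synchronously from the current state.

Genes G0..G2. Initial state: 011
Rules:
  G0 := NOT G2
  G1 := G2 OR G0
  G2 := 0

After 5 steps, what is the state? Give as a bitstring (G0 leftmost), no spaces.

Step 1: G0=NOT G2=NOT 1=0 G1=G2|G0=1|0=1 G2=0(const) -> 010
Step 2: G0=NOT G2=NOT 0=1 G1=G2|G0=0|0=0 G2=0(const) -> 100
Step 3: G0=NOT G2=NOT 0=1 G1=G2|G0=0|1=1 G2=0(const) -> 110
Step 4: G0=NOT G2=NOT 0=1 G1=G2|G0=0|1=1 G2=0(const) -> 110
Step 5: G0=NOT G2=NOT 0=1 G1=G2|G0=0|1=1 G2=0(const) -> 110

110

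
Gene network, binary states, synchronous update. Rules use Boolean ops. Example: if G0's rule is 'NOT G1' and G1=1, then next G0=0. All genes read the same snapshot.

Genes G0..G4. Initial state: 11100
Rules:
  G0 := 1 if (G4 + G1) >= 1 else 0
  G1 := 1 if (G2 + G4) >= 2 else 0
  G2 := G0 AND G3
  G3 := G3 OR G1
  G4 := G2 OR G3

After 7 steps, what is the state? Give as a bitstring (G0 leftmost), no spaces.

Step 1: G0=(0+1>=1)=1 G1=(1+0>=2)=0 G2=G0&G3=1&0=0 G3=G3|G1=0|1=1 G4=G2|G3=1|0=1 -> 10011
Step 2: G0=(1+0>=1)=1 G1=(0+1>=2)=0 G2=G0&G3=1&1=1 G3=G3|G1=1|0=1 G4=G2|G3=0|1=1 -> 10111
Step 3: G0=(1+0>=1)=1 G1=(1+1>=2)=1 G2=G0&G3=1&1=1 G3=G3|G1=1|0=1 G4=G2|G3=1|1=1 -> 11111
Step 4: G0=(1+1>=1)=1 G1=(1+1>=2)=1 G2=G0&G3=1&1=1 G3=G3|G1=1|1=1 G4=G2|G3=1|1=1 -> 11111
Step 5: G0=(1+1>=1)=1 G1=(1+1>=2)=1 G2=G0&G3=1&1=1 G3=G3|G1=1|1=1 G4=G2|G3=1|1=1 -> 11111
Step 6: G0=(1+1>=1)=1 G1=(1+1>=2)=1 G2=G0&G3=1&1=1 G3=G3|G1=1|1=1 G4=G2|G3=1|1=1 -> 11111
Step 7: G0=(1+1>=1)=1 G1=(1+1>=2)=1 G2=G0&G3=1&1=1 G3=G3|G1=1|1=1 G4=G2|G3=1|1=1 -> 11111

11111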